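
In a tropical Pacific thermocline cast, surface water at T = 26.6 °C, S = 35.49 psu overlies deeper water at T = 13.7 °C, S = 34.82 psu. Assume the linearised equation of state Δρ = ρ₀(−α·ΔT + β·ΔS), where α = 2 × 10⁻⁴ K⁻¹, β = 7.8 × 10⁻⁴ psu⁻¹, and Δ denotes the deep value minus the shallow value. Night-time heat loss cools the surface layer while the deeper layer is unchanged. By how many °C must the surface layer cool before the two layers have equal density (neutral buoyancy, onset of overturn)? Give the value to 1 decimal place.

10.3 °C

Neutral buoyancy requires Δρ = 0, i.e. −α(T_deep − T_surf′) + β(S_deep − S_surf) = 0.
T_surf′ = T_deep − (β/α)·ΔS = 13.7 − (7.8 × 10⁻⁴/2 × 10⁻⁴)·(-0.67) = 16.313 °C.
Cooling required: 26.6 − (16.313) = 10.287 °C.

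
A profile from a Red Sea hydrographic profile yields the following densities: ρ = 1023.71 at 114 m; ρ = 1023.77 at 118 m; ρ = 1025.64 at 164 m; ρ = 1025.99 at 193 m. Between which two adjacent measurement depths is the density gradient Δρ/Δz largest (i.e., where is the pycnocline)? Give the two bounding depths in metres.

Compute the density gradient over each adjacent pair:
  114–118 m: Δρ/Δz = 0.06/4 = 0.015 kg m⁻⁴
  118–164 m: Δρ/Δz = 1.87/46 = 0.041 kg m⁻⁴
  164–193 m: Δρ/Δz = 0.35/29 = 0.012 kg m⁻⁴
The largest gradient is in the 118–164 m interval — the pycnocline.

118–164 m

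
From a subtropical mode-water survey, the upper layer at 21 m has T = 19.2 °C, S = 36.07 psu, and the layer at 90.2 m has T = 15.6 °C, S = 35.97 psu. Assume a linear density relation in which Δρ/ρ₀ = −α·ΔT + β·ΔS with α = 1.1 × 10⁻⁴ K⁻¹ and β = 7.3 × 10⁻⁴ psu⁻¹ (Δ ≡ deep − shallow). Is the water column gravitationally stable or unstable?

ΔT = 15.6 − 19.2 = -3.6 K and ΔS = 35.97 − 36.07 = -0.10 psu (deep − shallow).
−αΔT = 3.96 × 10⁻⁴; βΔS = -7.30 × 10⁻⁵; sum Δρ/ρ₀ = 3.23 × 10⁻⁴.
Δρ/ρ₀ > 0, so Δρ > 0: deeper water is denser → statically stable.

stable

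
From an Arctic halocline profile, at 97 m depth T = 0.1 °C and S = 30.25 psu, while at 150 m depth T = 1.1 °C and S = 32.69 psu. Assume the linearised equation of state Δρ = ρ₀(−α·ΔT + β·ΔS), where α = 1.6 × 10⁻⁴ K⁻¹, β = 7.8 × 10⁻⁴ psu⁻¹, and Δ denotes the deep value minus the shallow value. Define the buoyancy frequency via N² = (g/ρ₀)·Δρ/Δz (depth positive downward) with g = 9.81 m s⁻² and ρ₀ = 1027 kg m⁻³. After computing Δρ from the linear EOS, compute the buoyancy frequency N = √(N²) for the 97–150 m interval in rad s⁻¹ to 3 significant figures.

ΔT = +1.0 K, ΔS = +2.44 psu (deep − shallow).
Δρ/ρ₀ = −αΔT + βΔS = -1.60 × 10⁻⁴ + 1.9032 × 10⁻³ = 1.7432 × 10⁻³, so Δρ ≈ 1.790 kg m⁻³.
N² = (g/ρ₀)·Δρ/Δz = g·(Δρ/ρ₀)/Δz = 9.81 × 1.7432 × 10⁻³ / 53 = 3.2266 × 10⁻⁴ s⁻².
N = √(3.2266 × 10⁻⁴) = 0.017963 rad s⁻¹ ≈ 0.0180 rad s⁻¹.

0.0180 rad s⁻¹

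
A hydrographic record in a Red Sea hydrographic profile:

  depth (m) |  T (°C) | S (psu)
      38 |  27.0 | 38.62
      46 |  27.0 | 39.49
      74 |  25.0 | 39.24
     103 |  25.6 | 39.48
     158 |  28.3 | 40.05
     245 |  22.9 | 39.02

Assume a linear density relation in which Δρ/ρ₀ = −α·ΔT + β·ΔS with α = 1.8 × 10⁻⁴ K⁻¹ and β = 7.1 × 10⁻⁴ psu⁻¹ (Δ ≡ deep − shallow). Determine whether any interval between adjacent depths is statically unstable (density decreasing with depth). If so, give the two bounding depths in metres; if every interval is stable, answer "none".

103–158 m

Evaluate Δρ/ρ₀ = −αΔT + βΔS across each adjacent pair:
  38–46 m: −αΔT+βΔS = −(1.8 × 10⁻⁴)(+0.0)+(7.1 × 10⁻⁴)(+0.87) = 6.2 × 10⁻⁴ → stable
  46–74 m: −αΔT+βΔS = −(1.8 × 10⁻⁴)(-2.0)+(7.1 × 10⁻⁴)(-0.25) = 1.8 × 10⁻⁴ → stable
  74–103 m: −αΔT+βΔS = −(1.8 × 10⁻⁴)(+0.6)+(7.1 × 10⁻⁴)(+0.24) = 6.2 × 10⁻⁵ → stable
  103–158 m: −αΔT+βΔS = −(1.8 × 10⁻⁴)(+2.7)+(7.1 × 10⁻⁴)(+0.57) = -8.1 × 10⁻⁵ → UNSTABLE
  158–245 m: −αΔT+βΔS = −(1.8 × 10⁻⁴)(-5.4)+(7.1 × 10⁻⁴)(-1.03) = 2.4 × 10⁻⁴ → stable
The 103–158 m interval has Δρ < 0: lighter water underlies denser water.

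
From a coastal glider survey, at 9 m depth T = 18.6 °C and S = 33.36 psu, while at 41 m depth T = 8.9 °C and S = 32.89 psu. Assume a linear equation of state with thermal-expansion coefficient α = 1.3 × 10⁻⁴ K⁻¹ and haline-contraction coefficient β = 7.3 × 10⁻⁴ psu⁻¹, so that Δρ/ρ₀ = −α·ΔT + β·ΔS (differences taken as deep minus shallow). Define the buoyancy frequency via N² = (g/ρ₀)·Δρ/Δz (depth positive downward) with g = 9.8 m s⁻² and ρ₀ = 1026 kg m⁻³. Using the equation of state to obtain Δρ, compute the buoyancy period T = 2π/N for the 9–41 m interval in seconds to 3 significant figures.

ΔT = -9.7 K, ΔS = -0.47 psu (deep − shallow).
Δρ/ρ₀ = −αΔT + βΔS = 1.261 × 10⁻³ − 3.431 × 10⁻⁴ = 9.179 × 10⁻⁴, so Δρ ≈ 0.9418 kg m⁻³.
N² = (g/ρ₀)·Δρ/Δz = g·(Δρ/ρ₀)/Δz = 9.8 × 9.179 × 10⁻⁴ / 32 = 2.8111 × 10⁻⁴ s⁻².
N = √(2.8111 × 10⁻⁴) = 0.016766 rad s⁻¹ → T = 2π/N = 374.76 s ≈ 375 s.

375 s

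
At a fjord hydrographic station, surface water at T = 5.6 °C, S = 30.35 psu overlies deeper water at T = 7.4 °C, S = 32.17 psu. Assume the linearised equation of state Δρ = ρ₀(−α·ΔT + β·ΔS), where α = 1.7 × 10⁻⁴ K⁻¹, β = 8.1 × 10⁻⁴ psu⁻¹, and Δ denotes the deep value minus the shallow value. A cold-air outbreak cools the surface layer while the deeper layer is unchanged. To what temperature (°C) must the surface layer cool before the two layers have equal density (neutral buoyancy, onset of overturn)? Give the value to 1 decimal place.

-1.3 °C

Neutral buoyancy requires Δρ = 0, i.e. −α(T_deep − T_surf′) + β(S_deep − S_surf) = 0.
T_surf′ = T_deep − (β/α)·ΔS = 7.4 − (8.1 × 10⁻⁴/1.7 × 10⁻⁴)·(+1.82) = -1.272 °C.
Cooling required: 5.6 − (-1.272) = 6.872 °C.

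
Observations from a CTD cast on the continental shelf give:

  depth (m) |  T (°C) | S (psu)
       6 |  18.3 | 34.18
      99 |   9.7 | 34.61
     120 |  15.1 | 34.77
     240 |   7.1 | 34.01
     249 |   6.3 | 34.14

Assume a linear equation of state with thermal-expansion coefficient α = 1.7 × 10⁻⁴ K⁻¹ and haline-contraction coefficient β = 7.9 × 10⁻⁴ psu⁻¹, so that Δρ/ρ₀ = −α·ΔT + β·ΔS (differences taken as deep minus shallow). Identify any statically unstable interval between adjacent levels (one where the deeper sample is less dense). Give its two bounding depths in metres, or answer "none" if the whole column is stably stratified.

99–120 m

Evaluate Δρ/ρ₀ = −αΔT + βΔS across each adjacent pair:
  6–99 m: −αΔT+βΔS = −(1.7 × 10⁻⁴)(-8.6)+(7.9 × 10⁻⁴)(+0.43) = 1.8 × 10⁻³ → stable
  99–120 m: −αΔT+βΔS = −(1.7 × 10⁻⁴)(+5.4)+(7.9 × 10⁻⁴)(+0.16) = -7.9 × 10⁻⁴ → UNSTABLE
  120–240 m: −αΔT+βΔS = −(1.7 × 10⁻⁴)(-8.0)+(7.9 × 10⁻⁴)(-0.76) = 7.6 × 10⁻⁴ → stable
  240–249 m: −αΔT+βΔS = −(1.7 × 10⁻⁴)(-0.8)+(7.9 × 10⁻⁴)(+0.13) = 2.4 × 10⁻⁴ → stable
The 99–120 m interval has Δρ < 0: lighter water underlies denser water.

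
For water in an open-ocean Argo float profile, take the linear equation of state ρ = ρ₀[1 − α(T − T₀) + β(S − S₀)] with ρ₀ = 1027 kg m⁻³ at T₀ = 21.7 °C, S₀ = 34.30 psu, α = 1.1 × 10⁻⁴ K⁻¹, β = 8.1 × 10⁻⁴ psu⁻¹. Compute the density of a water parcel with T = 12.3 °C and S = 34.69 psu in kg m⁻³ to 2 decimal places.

1028.39 kg m⁻³

T − T₀ = -9.4 K, S − S₀ = +0.39 psu.
Bracket = 1 − α·(-9.4) + β·(+0.39) = 1 + (1.3499 × 10⁻³) = 1.0013499.
ρ = 1027 × 1.0013499 = 1028.39 kg m⁻³.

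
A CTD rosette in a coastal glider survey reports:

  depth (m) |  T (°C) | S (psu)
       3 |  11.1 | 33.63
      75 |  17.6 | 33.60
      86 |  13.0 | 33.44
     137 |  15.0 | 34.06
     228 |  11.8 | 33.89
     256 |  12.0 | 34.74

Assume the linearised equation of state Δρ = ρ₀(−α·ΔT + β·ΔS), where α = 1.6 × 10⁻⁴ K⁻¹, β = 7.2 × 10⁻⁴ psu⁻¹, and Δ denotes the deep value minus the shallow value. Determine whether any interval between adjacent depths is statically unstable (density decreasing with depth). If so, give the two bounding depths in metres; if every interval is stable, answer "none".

Evaluate Δρ/ρ₀ = −αΔT + βΔS across each adjacent pair:
  3–75 m: −αΔT+βΔS = −(1.6 × 10⁻⁴)(+6.5)+(7.2 × 10⁻⁴)(-0.03) = -1.1 × 10⁻³ → UNSTABLE
  75–86 m: −αΔT+βΔS = −(1.6 × 10⁻⁴)(-4.6)+(7.2 × 10⁻⁴)(-0.16) = 6.2 × 10⁻⁴ → stable
  86–137 m: −αΔT+βΔS = −(1.6 × 10⁻⁴)(+2.0)+(7.2 × 10⁻⁴)(+0.62) = 1.3 × 10⁻⁴ → stable
  137–228 m: −αΔT+βΔS = −(1.6 × 10⁻⁴)(-3.2)+(7.2 × 10⁻⁴)(-0.17) = 3.9 × 10⁻⁴ → stable
  228–256 m: −αΔT+βΔS = −(1.6 × 10⁻⁴)(+0.2)+(7.2 × 10⁻⁴)(+0.85) = 5.8 × 10⁻⁴ → stable
The 3–75 m interval has Δρ < 0: lighter water underlies denser water.

3–75 m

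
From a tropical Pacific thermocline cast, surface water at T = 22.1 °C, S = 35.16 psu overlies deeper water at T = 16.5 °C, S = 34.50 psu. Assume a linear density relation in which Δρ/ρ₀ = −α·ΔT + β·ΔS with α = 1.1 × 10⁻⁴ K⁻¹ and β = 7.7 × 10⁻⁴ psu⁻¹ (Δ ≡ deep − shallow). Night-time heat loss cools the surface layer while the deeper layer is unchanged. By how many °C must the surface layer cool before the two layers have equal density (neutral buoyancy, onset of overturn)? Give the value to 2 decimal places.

0.98 °C

Neutral buoyancy requires Δρ = 0, i.e. −α(T_deep − T_surf′) + β(S_deep − S_surf) = 0.
T_surf′ = T_deep − (β/α)·ΔS = 16.5 − (7.7 × 10⁻⁴/1.1 × 10⁻⁴)·(-0.66) = 21.1200 °C.
Cooling required: 22.1 − (21.1200) = 0.9800 °C.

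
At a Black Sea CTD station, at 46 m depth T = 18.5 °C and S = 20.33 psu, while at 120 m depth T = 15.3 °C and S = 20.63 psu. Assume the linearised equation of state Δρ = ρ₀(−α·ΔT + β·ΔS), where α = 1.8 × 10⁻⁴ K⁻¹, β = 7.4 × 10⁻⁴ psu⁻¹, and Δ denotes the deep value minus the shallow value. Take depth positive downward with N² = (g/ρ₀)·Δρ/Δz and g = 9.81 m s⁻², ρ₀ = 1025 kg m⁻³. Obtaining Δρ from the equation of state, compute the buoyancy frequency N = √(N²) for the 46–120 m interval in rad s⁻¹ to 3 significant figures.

ΔT = -3.2 K, ΔS = +0.30 psu (deep − shallow).
Δρ/ρ₀ = −αΔT + βΔS = 5.76 × 10⁻⁴ + 2.22 × 10⁻⁴ = 7.98 × 10⁻⁴, so Δρ ≈ 0.8179 kg m⁻³.
N² = (g/ρ₀)·Δρ/Δz = g·(Δρ/ρ₀)/Δz = 9.81 × 7.98 × 10⁻⁴ / 74 = 1.0579 × 10⁻⁴ s⁻².
N = √(1.0579 × 10⁻⁴) = 0.010285 rad s⁻¹ ≈ 0.0103 rad s⁻¹.

0.0103 rad s⁻¹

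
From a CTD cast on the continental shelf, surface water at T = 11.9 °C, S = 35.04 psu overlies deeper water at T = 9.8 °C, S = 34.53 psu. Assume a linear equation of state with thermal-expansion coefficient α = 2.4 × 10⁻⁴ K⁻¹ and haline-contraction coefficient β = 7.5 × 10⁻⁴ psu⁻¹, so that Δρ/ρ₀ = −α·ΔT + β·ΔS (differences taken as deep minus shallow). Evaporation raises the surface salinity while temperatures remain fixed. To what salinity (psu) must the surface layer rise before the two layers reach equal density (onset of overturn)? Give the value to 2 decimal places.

35.20 psu

Neutral buoyancy requires −α(T_deep − T_surf) + β(S_deep − S_surf′) = 0.
S_surf′ = S_deep − (α/β)·ΔT = 34.53 − (2.4 × 10⁻⁴/7.5 × 10⁻⁴)·(-2.1) = 35.2020 psu.
Increase required: 35.2020 − 35.04 = 0.1620 psu.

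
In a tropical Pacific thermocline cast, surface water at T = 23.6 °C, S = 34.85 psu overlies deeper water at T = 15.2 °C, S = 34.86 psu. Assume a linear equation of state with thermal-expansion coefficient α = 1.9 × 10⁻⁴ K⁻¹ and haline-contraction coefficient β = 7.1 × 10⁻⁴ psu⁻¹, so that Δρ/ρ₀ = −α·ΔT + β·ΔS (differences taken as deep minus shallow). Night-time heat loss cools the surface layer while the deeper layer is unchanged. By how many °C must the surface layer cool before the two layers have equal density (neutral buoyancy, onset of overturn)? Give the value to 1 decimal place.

8.4 °C

Neutral buoyancy requires Δρ = 0, i.e. −α(T_deep − T_surf′) + β(S_deep − S_surf) = 0.
T_surf′ = T_deep − (β/α)·ΔS = 15.2 − (7.1 × 10⁻⁴/1.9 × 10⁻⁴)·(+0.01) = 15.163 °C.
Cooling required: 23.6 − (15.163) = 8.437 °C.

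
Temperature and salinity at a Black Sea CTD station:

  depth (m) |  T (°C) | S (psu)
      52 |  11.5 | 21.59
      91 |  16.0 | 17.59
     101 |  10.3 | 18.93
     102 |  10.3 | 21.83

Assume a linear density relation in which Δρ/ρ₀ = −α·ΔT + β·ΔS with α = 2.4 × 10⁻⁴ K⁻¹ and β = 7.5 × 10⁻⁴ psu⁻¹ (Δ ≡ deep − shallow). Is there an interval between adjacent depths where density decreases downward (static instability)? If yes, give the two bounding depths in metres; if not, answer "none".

52–91 m

Evaluate Δρ/ρ₀ = −αΔT + βΔS across each adjacent pair:
  52–91 m: −αΔT+βΔS = −(2.4 × 10⁻⁴)(+4.5)+(7.5 × 10⁻⁴)(-4.00) = -4.1 × 10⁻³ → UNSTABLE
  91–101 m: −αΔT+βΔS = −(2.4 × 10⁻⁴)(-5.7)+(7.5 × 10⁻⁴)(+1.34) = 2.4 × 10⁻³ → stable
  101–102 m: −αΔT+βΔS = −(2.4 × 10⁻⁴)(+0.0)+(7.5 × 10⁻⁴)(+2.90) = 2.2 × 10⁻³ → stable
The 52–91 m interval has Δρ < 0: lighter water underlies denser water.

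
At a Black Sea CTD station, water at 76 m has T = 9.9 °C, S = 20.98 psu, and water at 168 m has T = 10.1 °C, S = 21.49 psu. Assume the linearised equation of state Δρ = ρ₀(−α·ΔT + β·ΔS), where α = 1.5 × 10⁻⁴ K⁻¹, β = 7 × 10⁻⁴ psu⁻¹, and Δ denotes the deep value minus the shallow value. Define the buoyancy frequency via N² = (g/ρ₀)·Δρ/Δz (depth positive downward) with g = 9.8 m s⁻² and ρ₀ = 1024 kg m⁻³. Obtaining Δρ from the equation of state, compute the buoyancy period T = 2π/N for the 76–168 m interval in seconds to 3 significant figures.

ΔT = +0.2 K, ΔS = +0.51 psu (deep − shallow).
Δρ/ρ₀ = −αΔT + βΔS = -3.00 × 10⁻⁵ + 3.57 × 10⁻⁴ = 3.27 × 10⁻⁴, so Δρ ≈ 0.3348 kg m⁻³.
N² = (g/ρ₀)·Δρ/Δz = g·(Δρ/ρ₀)/Δz = 9.8 × 3.27 × 10⁻⁴ / 92 = 3.4833 × 10⁻⁵ s⁻².
N = √(3.4833 × 10⁻⁵) = 5.9019 × 10⁻³ rad s⁻¹ → T = 2π/N = 1.0646 × 10³ s ≈ 1.06 × 10³ s.

1.06 × 10³ s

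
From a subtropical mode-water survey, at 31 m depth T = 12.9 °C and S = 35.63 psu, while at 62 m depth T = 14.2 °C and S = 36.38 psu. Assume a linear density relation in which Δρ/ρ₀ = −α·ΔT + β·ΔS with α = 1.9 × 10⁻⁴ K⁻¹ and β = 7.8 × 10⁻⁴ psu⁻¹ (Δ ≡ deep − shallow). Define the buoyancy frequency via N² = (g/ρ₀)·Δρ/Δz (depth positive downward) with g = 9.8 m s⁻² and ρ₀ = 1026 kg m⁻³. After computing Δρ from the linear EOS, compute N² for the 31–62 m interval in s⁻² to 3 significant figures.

1.07 × 10⁻⁴ s⁻²

ΔT = +1.3 K, ΔS = +0.75 psu (deep − shallow).
Δρ/ρ₀ = −αΔT + βΔS = -2.47 × 10⁻⁴ + 5.85 × 10⁻⁴ = 3.38 × 10⁻⁴, so Δρ ≈ 0.3468 kg m⁻³.
N² = (g/ρ₀)·Δρ/Δz = g·(Δρ/ρ₀)/Δz = 9.8 × 3.38 × 10⁻⁴ / 31 = 1.0685 × 10⁻⁴ s⁻² ≈ 1.07 × 10⁻⁴ s⁻².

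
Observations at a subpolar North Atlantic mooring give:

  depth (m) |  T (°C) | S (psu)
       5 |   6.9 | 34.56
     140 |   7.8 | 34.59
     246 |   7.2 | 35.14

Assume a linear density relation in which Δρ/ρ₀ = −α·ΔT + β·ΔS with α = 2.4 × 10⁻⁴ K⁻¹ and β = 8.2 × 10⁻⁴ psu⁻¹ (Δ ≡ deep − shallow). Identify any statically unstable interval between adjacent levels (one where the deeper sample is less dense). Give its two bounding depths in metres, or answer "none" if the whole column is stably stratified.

5–140 m

Evaluate Δρ/ρ₀ = −αΔT + βΔS across each adjacent pair:
  5–140 m: −αΔT+βΔS = −(2.4 × 10⁻⁴)(+0.9)+(8.2 × 10⁻⁴)(+0.03) = -1.9 × 10⁻⁴ → UNSTABLE
  140–246 m: −αΔT+βΔS = −(2.4 × 10⁻⁴)(-0.6)+(8.2 × 10⁻⁴)(+0.55) = 6.0 × 10⁻⁴ → stable
The 5–140 m interval has Δρ < 0: lighter water underlies denser water.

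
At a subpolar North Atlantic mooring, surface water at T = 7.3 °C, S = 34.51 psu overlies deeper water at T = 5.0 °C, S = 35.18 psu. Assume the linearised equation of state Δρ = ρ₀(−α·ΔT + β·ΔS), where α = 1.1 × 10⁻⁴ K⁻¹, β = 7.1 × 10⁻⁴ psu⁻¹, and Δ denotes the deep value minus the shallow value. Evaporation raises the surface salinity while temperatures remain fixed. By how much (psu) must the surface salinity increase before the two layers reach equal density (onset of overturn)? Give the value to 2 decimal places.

1.03 psu

Neutral buoyancy requires −α(T_deep − T_surf) + β(S_deep − S_surf′) = 0.
S_surf′ = S_deep − (α/β)·ΔT = 35.18 − (1.1 × 10⁻⁴/7.1 × 10⁻⁴)·(-2.3) = 35.5363 psu.
Increase required: 35.5363 − 34.51 = 1.0263 psu.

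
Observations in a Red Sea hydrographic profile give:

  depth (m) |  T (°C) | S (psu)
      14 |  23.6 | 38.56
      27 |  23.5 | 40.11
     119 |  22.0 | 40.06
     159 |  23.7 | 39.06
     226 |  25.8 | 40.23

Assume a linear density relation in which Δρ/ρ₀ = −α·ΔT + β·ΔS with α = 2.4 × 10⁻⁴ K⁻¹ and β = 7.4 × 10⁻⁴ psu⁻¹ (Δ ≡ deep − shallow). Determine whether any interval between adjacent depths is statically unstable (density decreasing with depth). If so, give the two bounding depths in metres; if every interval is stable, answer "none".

119–159 m

Evaluate Δρ/ρ₀ = −αΔT + βΔS across each adjacent pair:
  14–27 m: −αΔT+βΔS = −(2.4 × 10⁻⁴)(-0.1)+(7.4 × 10⁻⁴)(+1.55) = 1.2 × 10⁻³ → stable
  27–119 m: −αΔT+βΔS = −(2.4 × 10⁻⁴)(-1.5)+(7.4 × 10⁻⁴)(-0.05) = 3.2 × 10⁻⁴ → stable
  119–159 m: −αΔT+βΔS = −(2.4 × 10⁻⁴)(+1.7)+(7.4 × 10⁻⁴)(-1.00) = -1.1 × 10⁻³ → UNSTABLE
  159–226 m: −αΔT+βΔS = −(2.4 × 10⁻⁴)(+2.1)+(7.4 × 10⁻⁴)(+1.17) = 3.6 × 10⁻⁴ → stable
The 119–159 m interval has Δρ < 0: lighter water underlies denser water.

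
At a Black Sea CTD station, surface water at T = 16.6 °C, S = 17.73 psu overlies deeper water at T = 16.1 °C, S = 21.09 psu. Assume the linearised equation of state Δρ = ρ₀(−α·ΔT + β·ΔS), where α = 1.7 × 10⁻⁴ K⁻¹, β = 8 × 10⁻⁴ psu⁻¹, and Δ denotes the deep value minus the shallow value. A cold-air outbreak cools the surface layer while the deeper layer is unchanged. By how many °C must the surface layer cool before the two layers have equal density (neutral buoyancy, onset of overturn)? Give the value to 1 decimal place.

16.3 °C

Neutral buoyancy requires Δρ = 0, i.e. −α(T_deep − T_surf′) + β(S_deep − S_surf) = 0.
T_surf′ = T_deep − (β/α)·ΔS = 16.1 − (8 × 10⁻⁴/1.7 × 10⁻⁴)·(+3.36) = 0.288 °C.
Cooling required: 16.6 − (0.288) = 16.312 °C.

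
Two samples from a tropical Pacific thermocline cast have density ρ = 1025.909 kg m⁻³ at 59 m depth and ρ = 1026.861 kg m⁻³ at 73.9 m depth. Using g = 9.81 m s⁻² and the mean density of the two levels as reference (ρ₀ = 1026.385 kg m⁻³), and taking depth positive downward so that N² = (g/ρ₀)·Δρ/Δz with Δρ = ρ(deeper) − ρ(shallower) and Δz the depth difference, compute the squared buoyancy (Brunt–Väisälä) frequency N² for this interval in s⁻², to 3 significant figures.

6.11 × 10⁻⁴ s⁻²

Δρ = 1026.861 − 1025.909 = 0.952 kg m⁻³ over Δz = 73.9 − 59 = 14.9 m.
N² = (9.81/1026.385) × (0.952/14.9) = 6.1067 × 10⁻⁴ s⁻² ≈ 6.11 × 10⁻⁴ s⁻².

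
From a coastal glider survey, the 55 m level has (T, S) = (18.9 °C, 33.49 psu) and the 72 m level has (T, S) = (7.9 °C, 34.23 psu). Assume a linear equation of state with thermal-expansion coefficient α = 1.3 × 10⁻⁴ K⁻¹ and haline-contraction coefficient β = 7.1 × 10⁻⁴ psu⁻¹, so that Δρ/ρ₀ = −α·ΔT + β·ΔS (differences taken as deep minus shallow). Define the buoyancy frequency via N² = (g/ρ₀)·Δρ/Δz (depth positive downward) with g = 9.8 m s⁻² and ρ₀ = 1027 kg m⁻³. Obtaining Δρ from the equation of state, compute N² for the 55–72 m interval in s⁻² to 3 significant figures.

ΔT = -11.0 K, ΔS = +0.74 psu (deep − shallow).
Δρ/ρ₀ = −αΔT + βΔS = 1.43 × 10⁻³ + 5.254 × 10⁻⁴ = 1.9554 × 10⁻³, so Δρ ≈ 2.008 kg m⁻³.
N² = (g/ρ₀)·Δρ/Δz = g·(Δρ/ρ₀)/Δz = 9.8 × 1.9554 × 10⁻³ / 17 = 1.1272 × 10⁻³ s⁻² ≈ 1.13 × 10⁻³ s⁻².

1.13 × 10⁻³ s⁻²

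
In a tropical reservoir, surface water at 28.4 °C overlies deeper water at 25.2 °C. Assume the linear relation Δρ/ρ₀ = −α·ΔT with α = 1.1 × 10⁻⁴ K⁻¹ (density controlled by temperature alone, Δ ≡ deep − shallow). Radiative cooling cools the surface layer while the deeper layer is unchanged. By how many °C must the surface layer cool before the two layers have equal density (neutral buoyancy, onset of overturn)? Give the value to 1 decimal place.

3.2 °C

With temperature the only control, equal density requires T_surf′ = T_deep.
T_surf′ = 25.2 °C.
Cooling required: 28.4 − 25.2 = 3.2 °C.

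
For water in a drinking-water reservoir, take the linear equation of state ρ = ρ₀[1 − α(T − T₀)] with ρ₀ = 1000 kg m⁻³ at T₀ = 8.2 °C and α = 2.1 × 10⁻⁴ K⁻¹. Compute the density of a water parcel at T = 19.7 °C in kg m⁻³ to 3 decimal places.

T − T₀ = +11.5 K.
Bracket = 1 − α·(+11.5) = 1 + (-2.415 × 10⁻³) = 0.9975850.
ρ = 1000 × 0.9975850 = 997.585 kg m⁻³.

997.585 kg m⁻³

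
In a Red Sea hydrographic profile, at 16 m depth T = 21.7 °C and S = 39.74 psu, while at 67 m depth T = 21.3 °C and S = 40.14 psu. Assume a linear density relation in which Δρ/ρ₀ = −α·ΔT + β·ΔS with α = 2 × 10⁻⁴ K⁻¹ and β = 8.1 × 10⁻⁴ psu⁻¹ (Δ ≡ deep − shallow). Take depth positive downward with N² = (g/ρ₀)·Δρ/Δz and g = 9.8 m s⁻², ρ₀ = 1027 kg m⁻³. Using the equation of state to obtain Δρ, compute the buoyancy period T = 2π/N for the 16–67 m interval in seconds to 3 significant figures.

713 s

ΔT = -0.4 K, ΔS = +0.40 psu (deep − shallow).
Δρ/ρ₀ = −αΔT + βΔS = 8.00 × 10⁻⁵ + 3.24 × 10⁻⁴ = 4.04 × 10⁻⁴, so Δρ ≈ 0.4149 kg m⁻³.
N² = (g/ρ₀)·Δρ/Δz = g·(Δρ/ρ₀)/Δz = 9.8 × 4.04 × 10⁻⁴ / 51 = 7.7631 × 10⁻⁵ s⁻².
N = √(7.7631 × 10⁻⁵) = 8.8108 × 10⁻³ rad s⁻¹ → T = 2π/N = 713.12 s ≈ 713 s.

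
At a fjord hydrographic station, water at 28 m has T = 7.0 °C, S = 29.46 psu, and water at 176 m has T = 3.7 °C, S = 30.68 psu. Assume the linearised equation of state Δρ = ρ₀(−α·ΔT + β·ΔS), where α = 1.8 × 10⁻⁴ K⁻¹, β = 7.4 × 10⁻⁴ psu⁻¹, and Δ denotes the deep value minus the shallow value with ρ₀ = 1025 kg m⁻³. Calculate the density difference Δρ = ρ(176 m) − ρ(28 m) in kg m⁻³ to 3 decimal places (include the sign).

ΔT = -3.3 K, ΔS = +1.22 psu (deep − shallow).
Δρ/ρ₀ = −(1.8 × 10⁻⁴)(-3.3) + (7.4 × 10⁻⁴)(+1.22) = 1.4968 × 10⁻³.
Δρ = 1025 × (1.4968 × 10⁻³) = +1.534 kg m⁻³.
Positive Δρ: denser below, stable.

+1.534 kg m⁻³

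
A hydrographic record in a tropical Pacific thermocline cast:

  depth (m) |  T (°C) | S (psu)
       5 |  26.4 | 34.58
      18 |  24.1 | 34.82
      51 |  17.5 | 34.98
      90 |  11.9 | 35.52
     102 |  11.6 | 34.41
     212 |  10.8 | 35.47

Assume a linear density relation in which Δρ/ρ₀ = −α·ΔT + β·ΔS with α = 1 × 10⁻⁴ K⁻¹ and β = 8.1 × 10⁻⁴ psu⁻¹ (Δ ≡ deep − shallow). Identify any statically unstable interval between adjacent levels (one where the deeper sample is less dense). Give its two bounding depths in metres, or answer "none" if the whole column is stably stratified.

90–102 m

Evaluate Δρ/ρ₀ = −αΔT + βΔS across each adjacent pair:
  5–18 m: −αΔT+βΔS = −(1 × 10⁻⁴)(-2.3)+(8.1 × 10⁻⁴)(+0.24) = 4.2 × 10⁻⁴ → stable
  18–51 m: −αΔT+βΔS = −(1 × 10⁻⁴)(-6.6)+(8.1 × 10⁻⁴)(+0.16) = 7.9 × 10⁻⁴ → stable
  51–90 m: −αΔT+βΔS = −(1 × 10⁻⁴)(-5.6)+(8.1 × 10⁻⁴)(+0.54) = 1.0 × 10⁻³ → stable
  90–102 m: −αΔT+βΔS = −(1 × 10⁻⁴)(-0.3)+(8.1 × 10⁻⁴)(-1.11) = -8.7 × 10⁻⁴ → UNSTABLE
  102–212 m: −αΔT+βΔS = −(1 × 10⁻⁴)(-0.8)+(8.1 × 10⁻⁴)(+1.06) = 9.4 × 10⁻⁴ → stable
The 90–102 m interval has Δρ < 0: lighter water underlies denser water.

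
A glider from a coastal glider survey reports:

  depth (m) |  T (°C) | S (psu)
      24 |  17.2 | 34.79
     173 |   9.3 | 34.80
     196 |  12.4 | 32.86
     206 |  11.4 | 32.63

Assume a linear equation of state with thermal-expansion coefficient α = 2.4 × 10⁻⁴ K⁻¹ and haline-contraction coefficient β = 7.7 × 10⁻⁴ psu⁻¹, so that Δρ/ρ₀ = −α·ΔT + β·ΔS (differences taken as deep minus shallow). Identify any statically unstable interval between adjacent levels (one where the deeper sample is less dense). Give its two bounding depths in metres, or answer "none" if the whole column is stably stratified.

Evaluate Δρ/ρ₀ = −αΔT + βΔS across each adjacent pair:
  24–173 m: −αΔT+βΔS = −(2.4 × 10⁻⁴)(-7.9)+(7.7 × 10⁻⁴)(+0.01) = 1.9 × 10⁻³ → stable
  173–196 m: −αΔT+βΔS = −(2.4 × 10⁻⁴)(+3.1)+(7.7 × 10⁻⁴)(-1.94) = -2.2 × 10⁻³ → UNSTABLE
  196–206 m: −αΔT+βΔS = −(2.4 × 10⁻⁴)(-1.0)+(7.7 × 10⁻⁴)(-0.23) = 6.3 × 10⁻⁵ → stable
The 173–196 m interval has Δρ < 0: lighter water underlies denser water.

173–196 m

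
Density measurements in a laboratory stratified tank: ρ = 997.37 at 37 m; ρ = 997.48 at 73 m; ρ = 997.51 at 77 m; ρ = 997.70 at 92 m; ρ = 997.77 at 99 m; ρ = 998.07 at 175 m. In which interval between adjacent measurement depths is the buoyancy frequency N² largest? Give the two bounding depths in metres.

77–92 m

Compute the density gradient over each adjacent pair:
  37–73 m: Δρ/Δz = 0.11/36 = 3.1 × 10⁻³ kg m⁻⁴
  73–77 m: Δρ/Δz = 0.03/4 = 7.5 × 10⁻³ kg m⁻⁴
  77–92 m: Δρ/Δz = 0.19/15 = 0.013 kg m⁻⁴
  92–99 m: Δρ/Δz = 0.07/7 = 0.010 kg m⁻⁴
  99–175 m: Δρ/Δz = 0.30/76 = 3.9 × 10⁻³ kg m⁻⁴
The largest gradient is in the 77–92 m interval — the pycnocline.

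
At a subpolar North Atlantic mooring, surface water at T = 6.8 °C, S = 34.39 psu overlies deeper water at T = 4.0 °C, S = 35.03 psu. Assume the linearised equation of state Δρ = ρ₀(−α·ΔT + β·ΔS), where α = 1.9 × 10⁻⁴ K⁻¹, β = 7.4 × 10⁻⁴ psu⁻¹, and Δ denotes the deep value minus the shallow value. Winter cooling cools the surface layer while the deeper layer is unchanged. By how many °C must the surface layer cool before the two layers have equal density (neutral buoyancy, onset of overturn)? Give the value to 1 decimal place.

5.3 °C

Neutral buoyancy requires Δρ = 0, i.e. −α(T_deep − T_surf′) + β(S_deep − S_surf) = 0.
T_surf′ = T_deep − (β/α)·ΔS = 4.0 − (7.4 × 10⁻⁴/1.9 × 10⁻⁴)·(+0.64) = 1.507 °C.
Cooling required: 6.8 − (1.507) = 5.293 °C.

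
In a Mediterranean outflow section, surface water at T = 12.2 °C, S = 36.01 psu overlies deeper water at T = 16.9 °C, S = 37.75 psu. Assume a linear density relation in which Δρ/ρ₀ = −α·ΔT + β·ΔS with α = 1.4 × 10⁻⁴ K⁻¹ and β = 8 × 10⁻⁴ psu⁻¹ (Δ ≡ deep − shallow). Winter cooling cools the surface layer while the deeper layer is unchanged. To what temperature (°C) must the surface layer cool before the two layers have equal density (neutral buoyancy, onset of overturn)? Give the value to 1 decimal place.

Neutral buoyancy requires Δρ = 0, i.e. −α(T_deep − T_surf′) + β(S_deep − S_surf) = 0.
T_surf′ = T_deep − (β/α)·ΔS = 16.9 − (8 × 10⁻⁴/1.4 × 10⁻⁴)·(+1.74) = 6.957 °C.
Cooling required: 12.2 − (6.957) = 5.243 °C.

7.0 °C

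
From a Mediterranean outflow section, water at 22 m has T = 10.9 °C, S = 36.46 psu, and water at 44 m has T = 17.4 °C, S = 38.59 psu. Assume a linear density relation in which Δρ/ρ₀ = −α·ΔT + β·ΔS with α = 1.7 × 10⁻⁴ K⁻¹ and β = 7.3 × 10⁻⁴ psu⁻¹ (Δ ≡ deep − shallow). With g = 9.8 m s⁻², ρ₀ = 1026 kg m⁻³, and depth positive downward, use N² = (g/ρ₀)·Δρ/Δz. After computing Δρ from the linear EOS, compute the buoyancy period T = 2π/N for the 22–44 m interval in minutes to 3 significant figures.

7.40 min

ΔT = +6.5 K, ΔS = +2.13 psu (deep − shallow).
Δρ/ρ₀ = −αΔT + βΔS = -1.105 × 10⁻³ + 1.5549 × 10⁻³ = 4.499 × 10⁻⁴, so Δρ ≈ 0.4616 kg m⁻³.
N² = (g/ρ₀)·Δρ/Δz = g·(Δρ/ρ₀)/Δz = 9.8 × 4.499 × 10⁻⁴ / 22 = 2.0041 × 10⁻⁴ s⁻².
N = √(2.0041 × 10⁻⁴) = 0.014157 rad s⁻¹ → T = 2π/N = 443.82 s = 7.3970 min ≈ 7.40 min.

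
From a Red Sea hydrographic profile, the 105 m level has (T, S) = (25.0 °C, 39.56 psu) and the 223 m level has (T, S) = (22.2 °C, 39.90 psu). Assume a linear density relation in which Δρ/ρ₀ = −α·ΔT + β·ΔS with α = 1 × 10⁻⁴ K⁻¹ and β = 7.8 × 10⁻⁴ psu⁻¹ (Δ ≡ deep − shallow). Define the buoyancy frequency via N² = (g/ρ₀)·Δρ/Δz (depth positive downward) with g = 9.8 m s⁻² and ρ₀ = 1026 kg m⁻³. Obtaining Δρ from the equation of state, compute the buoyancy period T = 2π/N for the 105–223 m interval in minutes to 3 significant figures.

15.6 min

ΔT = -2.8 K, ΔS = +0.34 psu (deep − shallow).
Δρ/ρ₀ = −αΔT + βΔS = 2.80 × 10⁻⁴ + 2.652 × 10⁻⁴ = 5.452 × 10⁻⁴, so Δρ ≈ 0.5594 kg m⁻³.
N² = (g/ρ₀)·Δρ/Δz = g·(Δρ/ρ₀)/Δz = 9.8 × 5.452 × 10⁻⁴ / 118 = 4.5279 × 10⁻⁵ s⁻².
N = √(4.5279 × 10⁻⁵) = 6.7290 × 10⁻³ rad s⁻¹ → T = 2π/N = 933.75 s = 15.562 min ≈ 15.6 min.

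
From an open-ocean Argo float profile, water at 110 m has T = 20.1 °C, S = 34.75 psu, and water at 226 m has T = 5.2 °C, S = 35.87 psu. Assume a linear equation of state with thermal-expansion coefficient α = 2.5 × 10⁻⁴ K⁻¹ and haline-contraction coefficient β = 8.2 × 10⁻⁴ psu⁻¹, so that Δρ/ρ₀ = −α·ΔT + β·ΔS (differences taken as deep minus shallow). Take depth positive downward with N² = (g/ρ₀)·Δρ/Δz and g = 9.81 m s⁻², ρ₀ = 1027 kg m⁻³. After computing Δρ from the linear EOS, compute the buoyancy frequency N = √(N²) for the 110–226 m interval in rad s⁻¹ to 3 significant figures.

0.0198 rad s⁻¹

ΔT = -14.9 K, ΔS = +1.12 psu (deep − shallow).
Δρ/ρ₀ = −αΔT + βΔS = 3.725 × 10⁻³ + 9.184 × 10⁻⁴ = 4.6434 × 10⁻³, so Δρ ≈ 4.769 kg m⁻³.
N² = (g/ρ₀)·Δρ/Δz = g·(Δρ/ρ₀)/Δz = 9.81 × 4.6434 × 10⁻³ / 116 = 3.9269 × 10⁻⁴ s⁻².
N = √(3.9269 × 10⁻⁴) = 0.019816 rad s⁻¹ ≈ 0.0198 rad s⁻¹.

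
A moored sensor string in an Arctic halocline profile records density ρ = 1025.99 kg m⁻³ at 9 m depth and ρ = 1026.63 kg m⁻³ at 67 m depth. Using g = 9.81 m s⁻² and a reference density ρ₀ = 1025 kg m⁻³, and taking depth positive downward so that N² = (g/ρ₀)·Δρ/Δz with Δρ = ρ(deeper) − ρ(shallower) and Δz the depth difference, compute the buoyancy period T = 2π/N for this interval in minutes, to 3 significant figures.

10.2 min

Δρ = 1026.63 − 1025.99 = 0.64 kg m⁻³ over Δz = 67 − 9 = 58 m.
N² = (9.81/1025) × (0.64/58) = 1.0561 × 10⁻⁴ s⁻².
N = √(1.0561 × 10⁻⁴) = 0.010277 rad s⁻¹, so T = 2π/N = 611.38 s = 10.190 min ≈ 10.2 min.
A positive N² confirms static stability across the interval.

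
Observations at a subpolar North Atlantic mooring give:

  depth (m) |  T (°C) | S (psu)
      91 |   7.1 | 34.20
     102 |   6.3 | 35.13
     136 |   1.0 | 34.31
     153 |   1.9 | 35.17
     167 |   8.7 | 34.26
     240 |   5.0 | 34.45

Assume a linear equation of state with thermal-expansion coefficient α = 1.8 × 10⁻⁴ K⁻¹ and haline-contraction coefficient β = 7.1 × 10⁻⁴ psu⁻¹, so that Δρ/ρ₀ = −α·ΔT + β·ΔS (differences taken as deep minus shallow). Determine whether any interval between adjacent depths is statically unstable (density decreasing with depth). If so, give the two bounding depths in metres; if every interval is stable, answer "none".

Evaluate Δρ/ρ₀ = −αΔT + βΔS across each adjacent pair:
  91–102 m: −αΔT+βΔS = −(1.8 × 10⁻⁴)(-0.8)+(7.1 × 10⁻⁴)(+0.93) = 8.0 × 10⁻⁴ → stable
  102–136 m: −αΔT+βΔS = −(1.8 × 10⁻⁴)(-5.3)+(7.1 × 10⁻⁴)(-0.82) = 3.7 × 10⁻⁴ → stable
  136–153 m: −αΔT+βΔS = −(1.8 × 10⁻⁴)(+0.9)+(7.1 × 10⁻⁴)(+0.86) = 4.5 × 10⁻⁴ → stable
  153–167 m: −αΔT+βΔS = −(1.8 × 10⁻⁴)(+6.8)+(7.1 × 10⁻⁴)(-0.91) = -1.9 × 10⁻³ → UNSTABLE
  167–240 m: −αΔT+βΔS = −(1.8 × 10⁻⁴)(-3.7)+(7.1 × 10⁻⁴)(+0.19) = 8.0 × 10⁻⁴ → stable
The 153–167 m interval has Δρ < 0: lighter water underlies denser water.

153–167 m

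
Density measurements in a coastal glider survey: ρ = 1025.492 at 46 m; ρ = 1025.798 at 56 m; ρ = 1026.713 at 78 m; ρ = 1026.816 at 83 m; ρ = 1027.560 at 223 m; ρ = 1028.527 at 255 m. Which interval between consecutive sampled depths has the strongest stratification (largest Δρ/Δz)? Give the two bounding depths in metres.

56–78 m

Compute the density gradient over each adjacent pair:
  46–56 m: Δρ/Δz = 0.306/10 = 0.031 kg m⁻⁴
  56–78 m: Δρ/Δz = 0.915/22 = 0.042 kg m⁻⁴
  78–83 m: Δρ/Δz = 0.103/5 = 0.021 kg m⁻⁴
  83–223 m: Δρ/Δz = 0.744/140 = 5.3 × 10⁻³ kg m⁻⁴
  223–255 m: Δρ/Δz = 0.967/32 = 0.030 kg m⁻⁴
The largest gradient is in the 56–78 m interval — the pycnocline.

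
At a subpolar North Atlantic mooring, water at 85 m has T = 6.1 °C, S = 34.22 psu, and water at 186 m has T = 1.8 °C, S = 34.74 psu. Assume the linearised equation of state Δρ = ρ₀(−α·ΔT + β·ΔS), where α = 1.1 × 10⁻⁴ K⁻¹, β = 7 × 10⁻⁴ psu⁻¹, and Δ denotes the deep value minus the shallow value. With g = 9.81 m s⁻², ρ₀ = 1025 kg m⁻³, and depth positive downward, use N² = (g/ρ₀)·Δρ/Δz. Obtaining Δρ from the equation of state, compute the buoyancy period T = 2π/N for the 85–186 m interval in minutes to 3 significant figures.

ΔT = -4.3 K, ΔS = +0.52 psu (deep − shallow).
Δρ/ρ₀ = −αΔT + βΔS = 4.73 × 10⁻⁴ + 3.64 × 10⁻⁴ = 8.37 × 10⁻⁴, so Δρ ≈ 0.8579 kg m⁻³.
N² = (g/ρ₀)·Δρ/Δz = g·(Δρ/ρ₀)/Δz = 9.81 × 8.37 × 10⁻⁴ / 101 = 8.1297 × 10⁻⁵ s⁻².
N = √(8.1297 × 10⁻⁵) = 9.0165 × 10⁻³ rad s⁻¹ → T = 2π/N = 696.85 s = 11.614 min ≈ 11.6 min.

11.6 min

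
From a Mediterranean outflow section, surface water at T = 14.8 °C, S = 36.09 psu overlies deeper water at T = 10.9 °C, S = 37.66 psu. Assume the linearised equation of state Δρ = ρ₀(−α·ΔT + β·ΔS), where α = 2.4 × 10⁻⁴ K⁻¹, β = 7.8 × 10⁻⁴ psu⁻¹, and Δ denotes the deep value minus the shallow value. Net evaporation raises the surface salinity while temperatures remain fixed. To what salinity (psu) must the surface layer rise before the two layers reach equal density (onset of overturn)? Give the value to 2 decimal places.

38.86 psu

Neutral buoyancy requires −α(T_deep − T_surf) + β(S_deep − S_surf′) = 0.
S_surf′ = S_deep − (α/β)·ΔT = 37.66 − (2.4 × 10⁻⁴/7.8 × 10⁻⁴)·(-3.9) = 38.8600 psu.
Increase required: 38.8600 − 36.09 = 2.7700 psu.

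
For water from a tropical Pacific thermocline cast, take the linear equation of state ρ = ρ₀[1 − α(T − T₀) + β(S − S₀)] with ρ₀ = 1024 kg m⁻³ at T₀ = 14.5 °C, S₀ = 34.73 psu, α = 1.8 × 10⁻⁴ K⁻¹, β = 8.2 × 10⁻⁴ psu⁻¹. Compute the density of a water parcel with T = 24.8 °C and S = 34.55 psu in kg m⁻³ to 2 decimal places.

1021.95 kg m⁻³

T − T₀ = +10.3 K, S − S₀ = -0.18 psu.
Bracket = 1 − α·(+10.3) + β·(-0.18) = 1 + (-2.0016 × 10⁻³) = 0.9979984.
ρ = 1024 × 0.9979984 = 1021.95 kg m⁻³.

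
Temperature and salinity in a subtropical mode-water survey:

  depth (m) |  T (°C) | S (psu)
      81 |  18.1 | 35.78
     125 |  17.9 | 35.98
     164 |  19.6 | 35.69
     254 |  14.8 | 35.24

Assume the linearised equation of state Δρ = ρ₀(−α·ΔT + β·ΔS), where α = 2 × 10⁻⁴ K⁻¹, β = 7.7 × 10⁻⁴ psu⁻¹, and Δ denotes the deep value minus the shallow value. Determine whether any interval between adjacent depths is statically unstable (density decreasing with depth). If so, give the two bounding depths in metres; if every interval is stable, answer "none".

Evaluate Δρ/ρ₀ = −αΔT + βΔS across each adjacent pair:
  81–125 m: −αΔT+βΔS = −(2 × 10⁻⁴)(-0.2)+(7.7 × 10⁻⁴)(+0.20) = 1.9 × 10⁻⁴ → stable
  125–164 m: −αΔT+βΔS = −(2 × 10⁻⁴)(+1.7)+(7.7 × 10⁻⁴)(-0.29) = -5.6 × 10⁻⁴ → UNSTABLE
  164–254 m: −αΔT+βΔS = −(2 × 10⁻⁴)(-4.8)+(7.7 × 10⁻⁴)(-0.45) = 6.1 × 10⁻⁴ → stable
The 125–164 m interval has Δρ < 0: lighter water underlies denser water.

125–164 m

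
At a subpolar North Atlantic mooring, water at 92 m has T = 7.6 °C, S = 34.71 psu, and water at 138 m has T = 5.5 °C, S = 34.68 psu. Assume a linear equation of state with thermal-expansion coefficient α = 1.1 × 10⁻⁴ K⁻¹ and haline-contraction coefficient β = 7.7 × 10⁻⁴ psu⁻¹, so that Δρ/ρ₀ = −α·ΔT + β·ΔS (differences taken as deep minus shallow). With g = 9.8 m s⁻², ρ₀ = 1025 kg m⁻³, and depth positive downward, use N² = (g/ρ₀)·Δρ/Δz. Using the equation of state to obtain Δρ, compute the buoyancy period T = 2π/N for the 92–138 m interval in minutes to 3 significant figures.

ΔT = -2.1 K, ΔS = -0.03 psu (deep − shallow).
Δρ/ρ₀ = −αΔT + βΔS = 2.31 × 10⁻⁴ − 2.31 × 10⁻⁵ = 2.079 × 10⁻⁴, so Δρ ≈ 0.2131 kg m⁻³.
N² = (g/ρ₀)·Δρ/Δz = g·(Δρ/ρ₀)/Δz = 9.8 × 2.079 × 10⁻⁴ / 46 = 4.4292 × 10⁻⁵ s⁻².
N = √(4.4292 × 10⁻⁵) = 6.6552 × 10⁻³ rad s⁻¹ → T = 2π/N = 944.10 s = 15.735 min ≈ 15.7 min.

15.7 min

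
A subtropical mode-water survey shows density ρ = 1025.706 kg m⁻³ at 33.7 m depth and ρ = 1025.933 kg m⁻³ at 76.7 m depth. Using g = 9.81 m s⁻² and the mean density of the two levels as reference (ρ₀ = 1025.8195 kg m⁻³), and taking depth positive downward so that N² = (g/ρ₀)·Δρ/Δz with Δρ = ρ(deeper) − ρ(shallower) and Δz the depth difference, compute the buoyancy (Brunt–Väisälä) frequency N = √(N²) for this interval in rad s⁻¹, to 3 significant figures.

Δρ = 1025.933 − 1025.706 = 0.227 kg m⁻³ over Δz = 76.7 − 33.7 = 43 m.
N² = (9.81/1025.8195) × (0.227/43) = 5.0484 × 10⁻⁵ s⁻².
N = √(5.0484 × 10⁻⁵) = 7.1052 × 10⁻³ rad s⁻¹ ≈ 7.11 × 10⁻³ rad s⁻¹.

7.11 × 10⁻³ rad s⁻¹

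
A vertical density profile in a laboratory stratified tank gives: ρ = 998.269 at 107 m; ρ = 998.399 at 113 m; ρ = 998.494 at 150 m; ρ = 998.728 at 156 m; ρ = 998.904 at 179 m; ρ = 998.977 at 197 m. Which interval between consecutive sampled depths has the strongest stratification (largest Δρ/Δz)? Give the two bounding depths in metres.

150–156 m

Compute the density gradient over each adjacent pair:
  107–113 m: Δρ/Δz = 0.130/6 = 0.022 kg m⁻⁴
  113–150 m: Δρ/Δz = 0.095/37 = 2.6 × 10⁻³ kg m⁻⁴
  150–156 m: Δρ/Δz = 0.234/6 = 0.039 kg m⁻⁴
  156–179 m: Δρ/Δz = 0.176/23 = 7.7 × 10⁻³ kg m⁻⁴
  179–197 m: Δρ/Δz = 0.073/18 = 4.1 × 10⁻³ kg m⁻⁴
The largest gradient is in the 150–156 m interval — the pycnocline.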